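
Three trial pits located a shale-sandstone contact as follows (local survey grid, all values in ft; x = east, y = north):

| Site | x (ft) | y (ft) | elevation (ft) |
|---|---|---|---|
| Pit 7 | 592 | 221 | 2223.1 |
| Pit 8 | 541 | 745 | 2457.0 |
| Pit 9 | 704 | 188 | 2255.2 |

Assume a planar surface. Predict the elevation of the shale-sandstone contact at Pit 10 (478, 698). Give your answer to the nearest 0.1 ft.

Two edge vectors: Pit 7→Pit 8 = (-51, 524, 233.9), Pit 7→Pit 9 = (112, -33, 32.1).
Normal n = (Pit 7→Pit 8) × (Pit 7→Pit 9) = (24539.1, 27833.9, -57005).
So ∂z/∂x = −n_x/n_z = 0.43047 and ∂z/∂y = −n_y/n_z = 0.48827.
Intercept c from Pit 7: 2223.1 − 254.84 − 107.91 = 1860.35.
At (478, 698): z = 205.8 + 340.8 + 1860.35 = 2406.9 ft.

2406.9 ft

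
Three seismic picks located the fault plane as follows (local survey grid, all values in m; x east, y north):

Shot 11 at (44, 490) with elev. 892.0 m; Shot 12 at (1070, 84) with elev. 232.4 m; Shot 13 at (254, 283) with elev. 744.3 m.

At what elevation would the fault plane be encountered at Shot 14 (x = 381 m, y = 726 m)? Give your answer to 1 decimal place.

713.2 m

Let the plane be z = a·x + b·y + c.
Shot 12−Shot 11: 1026a − 406b = −659.6;  Shot 13−Shot 11: 210a − 207b = −147.7.
Solving gives a = −0.602343, b = 0.102454.
Then c = 892 − a·44 − b·490 = 868.30.
At (381, 726): z = −229.5 + 74.4 + 868.30 = 713.2 m.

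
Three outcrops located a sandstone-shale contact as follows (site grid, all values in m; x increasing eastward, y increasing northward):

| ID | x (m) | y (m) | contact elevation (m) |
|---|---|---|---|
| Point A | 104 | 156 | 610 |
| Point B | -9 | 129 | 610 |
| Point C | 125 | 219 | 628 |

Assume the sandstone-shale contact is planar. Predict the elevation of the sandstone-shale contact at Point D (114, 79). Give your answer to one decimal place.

Two edge vectors: Point A→Point B = (-113, -27, 0), Point A→Point C = (21, 63, 18).
Normal n = (Point A→Point B) × (Point A→Point C) = (-486, 2034, -6552).
So ∂z/∂x = −n_x/n_z = −0.07418 and ∂z/∂y = −n_y/n_z = 0.31044.
Intercept c from Point A: 610 + 7.71 − 48.43 = 569.29.
At (114, 79): z = −8.5 + 24.5 + 569.29 = 585.4 m.

585.4 m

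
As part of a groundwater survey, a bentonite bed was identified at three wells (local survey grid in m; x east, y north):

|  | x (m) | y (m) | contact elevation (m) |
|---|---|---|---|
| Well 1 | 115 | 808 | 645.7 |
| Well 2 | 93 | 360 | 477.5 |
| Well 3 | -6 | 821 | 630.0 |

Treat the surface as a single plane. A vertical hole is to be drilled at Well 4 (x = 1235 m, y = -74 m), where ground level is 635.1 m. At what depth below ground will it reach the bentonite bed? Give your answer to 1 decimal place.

Two edge vectors: Well 1→Well 2 = (-22, -448, -168.2), Well 1→Well 3 = (-121, 13, -15.7).
Normal n = (Well 1→Well 2) × (Well 1→Well 3) = (9220.2, 20006.8, -54494).
So ∂z/∂x = −n_x/n_z = 0.169197 and ∂z/∂y = −n_y/n_z = 0.367138.
Intercept c from Well 1: 645.7 − 19.46 − 296.65 = 329.60.
At (1235, -74): z_contact = 208.96 − 27.17 + 329.60 = 511.38 m.
Depth below ground = 635.1 − 511.38 = 123.7 m.

123.7 m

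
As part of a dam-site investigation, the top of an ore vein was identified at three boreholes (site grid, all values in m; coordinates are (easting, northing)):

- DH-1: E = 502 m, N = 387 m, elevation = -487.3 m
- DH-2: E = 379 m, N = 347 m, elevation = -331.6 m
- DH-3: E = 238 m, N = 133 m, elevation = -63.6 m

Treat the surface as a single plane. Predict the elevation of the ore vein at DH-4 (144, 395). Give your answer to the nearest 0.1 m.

-100.4 m

Let the plane be z = a·E + b·N + c.
DH-2−DH-1: −123a − 40b = 155.7;  DH-3−DH-1: −264a − 254b = 423.7.
Solving gives a = −1.09273, b = −0.53236.
Then c = -487.3 − a·502 − b·387 = 267.27.
At (144, 395): z = −157.4 − 210.3 + 267.27 = -100.4 m.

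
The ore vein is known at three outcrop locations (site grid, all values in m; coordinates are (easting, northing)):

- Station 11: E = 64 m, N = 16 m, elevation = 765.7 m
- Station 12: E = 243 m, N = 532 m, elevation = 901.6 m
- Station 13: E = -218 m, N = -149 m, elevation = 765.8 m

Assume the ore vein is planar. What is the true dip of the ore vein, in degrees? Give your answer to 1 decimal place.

Let the plane be z = a·E + b·N + c.
Station 12−Station 11: 179a + 516b = 135.9;  Station 13−Station 11: −282a − 165b = 0.1.
Solving gives a = −0.19379, b = 0.33060.
Gradient magnitude |∇z| = √(a² + b²) = √(0.03755 + 0.10929) = 0.38321.
True dip = arctan(0.38321) = 21.0°, dipping toward SSE (azimuth ≈ 150°).

21.0°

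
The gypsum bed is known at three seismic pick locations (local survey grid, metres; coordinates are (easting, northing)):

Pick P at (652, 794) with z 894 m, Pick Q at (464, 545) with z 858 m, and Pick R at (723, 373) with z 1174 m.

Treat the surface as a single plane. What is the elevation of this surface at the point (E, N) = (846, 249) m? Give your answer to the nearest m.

1346 m

Let the plane be z = a·E + b·N + c.
Pick Q−Pick P: −188a − 249b = −36;  Pick R−Pick P: 71a − 421b = 280.
Solving gives a = 0.87657, b = −0.51725.
Then c = 894 − a·652 − b·794 = 733.17.
At (846, 249): z = 741.6 − 128.8 + 733.17 = 1346.0 m.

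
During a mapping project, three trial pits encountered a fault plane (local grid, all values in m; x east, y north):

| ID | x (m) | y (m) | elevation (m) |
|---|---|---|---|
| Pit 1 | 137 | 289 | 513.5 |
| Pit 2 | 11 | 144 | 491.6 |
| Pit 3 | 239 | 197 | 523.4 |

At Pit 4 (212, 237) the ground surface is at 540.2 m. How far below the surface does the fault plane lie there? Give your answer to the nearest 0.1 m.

18.8 m

Two edge vectors: Pit 1→Pit 2 = (-126, -145, -21.9), Pit 1→Pit 3 = (102, -92, 9.9).
Normal n = (Pit 1→Pit 2) × (Pit 1→Pit 3) = (-3450.3, -986.4, 26382).
So ∂z/∂x = −n_x/n_z = 0.13078 and ∂z/∂y = −n_y/n_z = 0.03739.
Intercept c from Pit 1: 513.5 − 17.92 − 10.81 = 484.78.
At (212, 237): z_contact = 27.73 + 8.86 + 484.78 = 521.36 m.
Depth below ground = 540.2 − 521.36 = 18.8 m.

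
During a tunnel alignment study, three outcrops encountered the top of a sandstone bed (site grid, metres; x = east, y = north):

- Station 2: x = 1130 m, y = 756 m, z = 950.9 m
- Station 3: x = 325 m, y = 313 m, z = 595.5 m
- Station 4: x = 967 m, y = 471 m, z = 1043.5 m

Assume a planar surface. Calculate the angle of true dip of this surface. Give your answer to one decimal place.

Let the plane be z = a·x + b·y + c.
Station 3−Station 2: −805a − 443b = −355.4;  Station 4−Station 2: −163a − 285b = 92.6.
Solving gives a = 0.90519, b = −0.84262.
Gradient magnitude |∇z| = √(a² + b²) = √(0.81937 + 0.71001) = 1.23668.
True dip = arctan(1.23668) = 51.0°, dipping toward NW (azimuth ≈ 313°).

51.0°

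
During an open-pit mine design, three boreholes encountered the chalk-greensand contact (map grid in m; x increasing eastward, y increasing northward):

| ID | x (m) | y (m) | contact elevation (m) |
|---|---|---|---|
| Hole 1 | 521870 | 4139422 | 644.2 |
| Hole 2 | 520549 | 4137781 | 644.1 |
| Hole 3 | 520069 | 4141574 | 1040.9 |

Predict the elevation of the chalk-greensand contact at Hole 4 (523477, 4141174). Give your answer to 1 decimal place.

Two edge vectors: Hole 1→Hole 2 = (-1321, -1641, -0.1), Hole 1→Hole 3 = (-1801, 2152, 396.7).
Normal n = (Hole 1→Hole 2) × (Hole 1→Hole 3) = (-650769.5, 524220.8, -5798233).
So ∂z/∂x = −n_x/n_z = −0.112235831 and ∂z/∂y = −n_y/n_z = 0.090410441.
Intercept c from Hole 1: 644.2 + 58572.51 − 374246.97 = −315030.25.
At (523477, 4141174): z = −58752.9 + 374405.4 − 315030.25 = 622.2 m.

622.2 m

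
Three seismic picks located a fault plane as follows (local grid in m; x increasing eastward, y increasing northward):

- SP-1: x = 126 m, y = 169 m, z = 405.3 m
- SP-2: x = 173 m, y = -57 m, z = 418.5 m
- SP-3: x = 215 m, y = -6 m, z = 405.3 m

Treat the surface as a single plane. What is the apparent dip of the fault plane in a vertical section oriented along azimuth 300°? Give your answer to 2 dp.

Let the plane be z = a·x + b·y + c.
SP-2−SP-1: 47a − 226b = 13.2;  SP-3−SP-1: 89a − 175b = 0.
Solving gives a = −0.19430, b = −0.09881.
Unit vector along 300° is (sin 300°, cos 300°) = (-0.8660, 0.5000).
Slope in that direction = a·(-0.8660) + b·(0.5000) = 0.11886.
Apparent dip = arctan|0.11886| = 6.78° (true dip is 12.3°, so apparent ≤ true as expected).

6.78°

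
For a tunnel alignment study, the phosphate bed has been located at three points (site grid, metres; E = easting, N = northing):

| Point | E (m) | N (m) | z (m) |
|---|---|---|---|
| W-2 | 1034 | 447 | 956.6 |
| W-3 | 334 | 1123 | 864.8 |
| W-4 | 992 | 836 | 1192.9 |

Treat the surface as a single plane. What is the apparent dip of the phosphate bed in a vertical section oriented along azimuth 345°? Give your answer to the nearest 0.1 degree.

24.8°

Let the plane be z = a·E + b·N + c.
W-3−W-2: −700a + 676b = −91.8;  W-4−W-2: −42a + 389b = 236.3.
Solving gives a = 0.80132, b = 0.69397.
Unit vector along 345° is (sin 345°, cos 345°) = (-0.2588, 0.9659).
Slope in that direction = a·(-0.2588) + b·(0.9659) = 0.46293.
Apparent dip = arctan|0.46293| = 24.8° (true dip is 46.7°, so apparent ≤ true as expected).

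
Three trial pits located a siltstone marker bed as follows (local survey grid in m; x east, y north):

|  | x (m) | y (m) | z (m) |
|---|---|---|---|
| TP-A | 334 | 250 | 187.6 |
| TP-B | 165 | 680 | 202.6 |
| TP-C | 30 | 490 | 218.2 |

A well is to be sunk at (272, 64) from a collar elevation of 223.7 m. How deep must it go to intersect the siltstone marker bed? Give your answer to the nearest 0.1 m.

28.3 m

Let the plane be z = a·x + b·y + c.
TP-B−TP-A: −169a + 430b = 15;  TP-C−TP-A: −304a + 240b = 30.6.
Solving gives a = −0.10601, b = −0.00678.
Then c = 187.6 − a·334 − b·250 = 224.70.
At (272, 64): z_contact = −28.84 − 0.43 + 224.70 = 195.43 m.
Depth below ground = 223.7 − 195.43 = 28.3 m.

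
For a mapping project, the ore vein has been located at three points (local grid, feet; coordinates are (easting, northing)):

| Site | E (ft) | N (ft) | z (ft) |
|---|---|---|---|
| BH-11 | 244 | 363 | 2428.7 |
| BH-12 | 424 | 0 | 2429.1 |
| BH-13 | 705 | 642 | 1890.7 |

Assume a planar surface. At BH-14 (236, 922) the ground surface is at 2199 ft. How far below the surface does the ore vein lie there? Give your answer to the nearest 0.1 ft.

Two edge vectors: BH-11→BH-12 = (180, -363, 0.4), BH-11→BH-13 = (461, 279, -538).
Normal n = (BH-11→BH-12) × (BH-11→BH-13) = (195182.4, 97024.4, 217563).
So ∂z/∂E = −n_x/n_z = −0.89713 and ∂z/∂N = −n_y/n_z = −0.44596.
Intercept c from BH-11: 2428.7 + 218.90 + 161.88 = 2809.48.
At (236, 922): z_contact = −211.72 − 411.18 + 2809.48 = 2186.59 ft.
Depth below ground = 2199 − 2186.59 = 12.4 ft.

12.4 ft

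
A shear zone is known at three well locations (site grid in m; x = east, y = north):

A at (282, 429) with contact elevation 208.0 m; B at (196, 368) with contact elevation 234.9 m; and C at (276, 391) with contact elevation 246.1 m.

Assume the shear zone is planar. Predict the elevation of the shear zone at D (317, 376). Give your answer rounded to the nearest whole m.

281 m

Let the plane be z = a·x + b·y + c.
B−A: −86a − 61b = 26.9;  C−A: −6a − 38b = 38.1.
Solving gives a = 0.44862, b = −1.07347.
Then c = 208 − a·282 − b·429 = 542.01.
At (317, 376): z = 142.2 − 403.6 + 542.01 = 280.6 m.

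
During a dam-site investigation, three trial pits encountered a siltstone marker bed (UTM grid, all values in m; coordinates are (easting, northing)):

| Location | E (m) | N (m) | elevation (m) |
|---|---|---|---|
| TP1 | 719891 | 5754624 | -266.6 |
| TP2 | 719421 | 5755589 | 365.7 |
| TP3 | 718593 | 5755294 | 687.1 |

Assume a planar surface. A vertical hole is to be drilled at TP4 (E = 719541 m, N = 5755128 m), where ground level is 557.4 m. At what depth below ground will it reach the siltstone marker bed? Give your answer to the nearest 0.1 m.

438.4 m

Let the plane be z = a·E + b·N + c.
TP2−TP1: −470a + 965b = 632.3;  TP3−TP1: −1298a + 670b = 953.7.
Solving gives a = −0.529695415, b = 0.397246793.
Then c = -266.6 − a·719891 − b·5754624 = −1904949.56.
At (719541, 5755128): z_contact = −381137.57 + 2286206.14 − 1904949.56 = 119.01 m.
Depth below ground = 557.4 − 119.01 = 438.4 m.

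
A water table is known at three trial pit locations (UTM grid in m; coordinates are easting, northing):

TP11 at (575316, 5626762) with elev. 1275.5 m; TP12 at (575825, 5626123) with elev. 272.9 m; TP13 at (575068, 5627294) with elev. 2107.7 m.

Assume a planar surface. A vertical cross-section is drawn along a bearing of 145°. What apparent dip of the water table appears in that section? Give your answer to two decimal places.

52.09°

Two edge vectors: TP11→TP12 = (509, -639, -1002.6), TP11→TP13 = (-248, 532, 832.2).
Normal n = (TP11→TP12) × (TP11→TP13) = (1607.4, -174945, 112316).
So ∂z/∂easting = −n_x/n_z = −0.01431 and ∂z/∂northing = −n_y/n_z = 1.55761.
Unit vector along 145° is (sin 145°, cos 145°) = (0.5736, -0.8192).
Slope in that direction = a·(0.5736) + b·(-0.8192) = −1.28413.
Apparent dip = arctan|1.28413| = 52.09° (true dip is 57.3°, so apparent ≤ true as expected).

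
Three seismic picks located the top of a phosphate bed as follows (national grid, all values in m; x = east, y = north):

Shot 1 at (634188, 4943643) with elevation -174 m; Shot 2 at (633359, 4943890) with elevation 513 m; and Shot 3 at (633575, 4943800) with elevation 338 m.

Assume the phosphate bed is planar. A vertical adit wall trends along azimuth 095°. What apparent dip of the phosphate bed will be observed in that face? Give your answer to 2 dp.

40.64°

Two edge vectors: Shot 1→Shot 2 = (-829, 247, 687), Shot 1→Shot 3 = (-613, 157, 512).
Normal n = (Shot 1→Shot 2) × (Shot 1→Shot 3) = (18605, 3317, 21258).
So ∂z/∂x = −n_x/n_z = −0.87520 and ∂z/∂y = −n_y/n_z = −0.15604.
Unit vector along 095° is (sin 95°, cos 95°) = (0.9962, -0.0872).
Slope in that direction = a·(0.9962) + b·(-0.0872) = −0.85827.
Apparent dip = arctan|0.85827| = 40.64° (true dip is 41.6°, so apparent ≤ true as expected).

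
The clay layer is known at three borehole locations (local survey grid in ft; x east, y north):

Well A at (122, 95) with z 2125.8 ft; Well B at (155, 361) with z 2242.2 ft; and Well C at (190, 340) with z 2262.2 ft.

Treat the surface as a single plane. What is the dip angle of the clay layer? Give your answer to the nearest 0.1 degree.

Let the plane be z = a·x + b·y + c.
Well B−Well A: 33a + 266b = 116.4;  Well C−Well A: 68a + 245b = 136.4.
Solving gives a = 0.77621, b = 0.34130.
Gradient magnitude |∇z| = √(a² + b²) = √(0.60250 + 0.11648) = 0.84793.
True dip = arctan(0.84793) = 40.3°, dipping toward WSW (azimuth ≈ 246°).

40.3°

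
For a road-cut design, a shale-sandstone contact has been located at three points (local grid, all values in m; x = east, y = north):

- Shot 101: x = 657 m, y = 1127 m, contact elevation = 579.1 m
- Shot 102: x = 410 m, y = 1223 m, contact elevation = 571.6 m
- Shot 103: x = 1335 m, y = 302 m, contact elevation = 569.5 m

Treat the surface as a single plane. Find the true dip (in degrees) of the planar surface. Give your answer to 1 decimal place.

Let the plane be z = a·x + b·y + c.
Shot 102−Shot 101: −247a + 96b = −7.5;  Shot 103−Shot 101: 678a − 825b = −9.6.
Solving gives a = 0.05126, b = 0.05376.
Gradient magnitude |∇z| = √(a² + b²) = √(0.00263 + 0.00289) = 0.07428.
True dip = arctan(0.07428) = 4.2°, dipping toward SW (azimuth ≈ 224°).

4.2°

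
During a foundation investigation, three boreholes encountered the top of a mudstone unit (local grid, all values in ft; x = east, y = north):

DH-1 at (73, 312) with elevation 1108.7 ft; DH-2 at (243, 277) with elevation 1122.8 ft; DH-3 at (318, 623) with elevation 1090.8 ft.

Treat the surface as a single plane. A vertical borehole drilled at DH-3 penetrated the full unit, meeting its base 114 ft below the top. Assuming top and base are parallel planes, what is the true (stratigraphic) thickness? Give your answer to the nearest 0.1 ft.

Two edge vectors: DH-1→DH-2 = (170, -35, 14.1), DH-1→DH-3 = (245, 311, -17.9).
Normal n = (DH-1→DH-2) × (DH-1→DH-3) = (-3758.6, 6497.5, 61445).
So ∂z/∂x = −n_x/n_z = 0.06117 and ∂z/∂y = −n_y/n_z = −0.10574.
|∇z| = √(a²+b²) = 0.12216, so dip δ = arctan(0.12216) = 6.96°.
True thickness = vertical thickness × cos δ = 114 × cos 6.96° = 113.2 ft.

113.2 ft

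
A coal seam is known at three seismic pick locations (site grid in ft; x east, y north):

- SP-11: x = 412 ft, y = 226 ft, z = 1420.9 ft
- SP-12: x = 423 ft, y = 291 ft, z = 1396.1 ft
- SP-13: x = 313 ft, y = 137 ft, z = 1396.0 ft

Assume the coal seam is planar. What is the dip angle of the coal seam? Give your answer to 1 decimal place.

Let the plane be z = a·x + b·y + c.
SP-12−SP-11: 11a + 65b = −24.8;  SP-13−SP-11: −99a − 89b = −24.9.
Solving gives a = 0.70119, b = −0.50020.
Gradient magnitude |∇z| = √(a² + b²) = √(0.49167 + 0.25020) = 0.86132.
True dip = arctan(0.86132) = 40.7°, dipping toward NW (azimuth ≈ 306°).

40.7°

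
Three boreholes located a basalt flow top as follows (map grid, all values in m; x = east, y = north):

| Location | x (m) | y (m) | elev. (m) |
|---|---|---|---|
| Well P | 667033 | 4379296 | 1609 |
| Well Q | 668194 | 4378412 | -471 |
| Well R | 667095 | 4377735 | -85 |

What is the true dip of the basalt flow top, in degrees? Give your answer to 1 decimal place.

Two edge vectors: Well P→Well Q = (1161, -884, -2080), Well P→Well R = (62, -1561, -1694).
Normal n = (Well P→Well Q) × (Well P→Well R) = (-1749384, 1837774, -1757513).
So ∂z/∂x = −n_x/n_z = −0.99537 and ∂z/∂y = −n_y/n_z = 1.04567.
Gradient magnitude |∇z| = √(a² + b²) = √(0.99077 + 1.09342) = 1.44367.
True dip = arctan(1.44367) = 55.3°, dipping toward SE (azimuth ≈ 136°).

55.3°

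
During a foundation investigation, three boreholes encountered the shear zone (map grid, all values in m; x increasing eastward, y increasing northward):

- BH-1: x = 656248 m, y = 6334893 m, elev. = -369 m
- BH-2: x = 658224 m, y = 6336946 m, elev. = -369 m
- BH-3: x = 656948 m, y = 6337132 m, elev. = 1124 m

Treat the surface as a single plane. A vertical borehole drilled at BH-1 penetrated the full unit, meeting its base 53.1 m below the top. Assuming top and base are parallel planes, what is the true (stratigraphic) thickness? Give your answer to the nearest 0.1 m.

Let the plane be z = a·x + b·y + c.
BH-2−BH-1: 1976a + 2053b = 0;  BH-3−BH-1: 700a + 2239b = 1493.
Solving gives a = −1.02610, b = 0.98762.
|∇z| = √(a²+b²) = 1.42417, so dip δ = arctan(1.42417) = 54.92°.
True thickness = vertical thickness × cos δ = 53.1 × cos 54.92° = 30.5 m.

30.5 m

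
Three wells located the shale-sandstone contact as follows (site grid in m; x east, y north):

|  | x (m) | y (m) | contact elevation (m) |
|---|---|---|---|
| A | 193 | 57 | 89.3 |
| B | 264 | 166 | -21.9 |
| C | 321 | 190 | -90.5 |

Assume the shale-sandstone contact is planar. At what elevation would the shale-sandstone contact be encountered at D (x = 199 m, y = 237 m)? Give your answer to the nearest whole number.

24 m

Two edge vectors: A→B = (71, 109, -111.2), A→C = (128, 133, -179.8).
Normal n = (A→B) × (A→C) = (-4808.6, -1467.8, -4509).
So ∂z/∂x = −n_x/n_z = −1.06644 and ∂z/∂y = −n_y/n_z = −0.32553.
Intercept c from A: 89.3 + 205.82 + 18.56 = 313.68.
At (199, 237): z = −212.2 − 77.1 + 313.68 = 24.3 m.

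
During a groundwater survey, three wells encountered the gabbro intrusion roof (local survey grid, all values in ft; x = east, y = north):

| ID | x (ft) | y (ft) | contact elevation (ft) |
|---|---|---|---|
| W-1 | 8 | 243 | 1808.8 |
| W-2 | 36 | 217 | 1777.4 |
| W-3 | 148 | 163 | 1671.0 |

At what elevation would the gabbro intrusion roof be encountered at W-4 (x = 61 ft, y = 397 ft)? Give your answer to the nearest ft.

Two edge vectors: W-1→W-2 = (28, -26, -31.4), W-1→W-3 = (140, -80, -137.8).
Normal n = (W-1→W-2) × (W-1→W-3) = (1070.8, -537.6, 1400).
So ∂z/∂x = −n_x/n_z = −0.76486 and ∂z/∂y = −n_y/n_z = 0.38400.
Intercept c from W-1: 1808.8 + 6.12 − 93.31 = 1721.61.
At (61, 397): z = −46.7 + 152.4 + 1721.61 = 1827.4 ft.

1827 ft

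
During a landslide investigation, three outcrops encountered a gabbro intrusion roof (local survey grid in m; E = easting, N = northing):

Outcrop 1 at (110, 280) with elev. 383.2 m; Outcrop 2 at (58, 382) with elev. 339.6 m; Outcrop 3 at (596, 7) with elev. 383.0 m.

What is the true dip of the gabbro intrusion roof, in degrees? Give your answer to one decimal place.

Two edge vectors: Outcrop 1→Outcrop 2 = (-52, 102, -43.6), Outcrop 1→Outcrop 3 = (486, -273, -0.2).
Normal n = (Outcrop 1→Outcrop 2) × (Outcrop 1→Outcrop 3) = (-11923.2, -21200, -35376).
So ∂z/∂E = −n_x/n_z = −0.33704 and ∂z/∂N = −n_y/n_z = −0.59928.
Gradient magnitude |∇z| = √(a² + b²) = √(0.11360 + 0.35913) = 0.68755.
True dip = arctan(0.68755) = 34.5°, dipping toward NNE (azimuth ≈ 029°).

34.5°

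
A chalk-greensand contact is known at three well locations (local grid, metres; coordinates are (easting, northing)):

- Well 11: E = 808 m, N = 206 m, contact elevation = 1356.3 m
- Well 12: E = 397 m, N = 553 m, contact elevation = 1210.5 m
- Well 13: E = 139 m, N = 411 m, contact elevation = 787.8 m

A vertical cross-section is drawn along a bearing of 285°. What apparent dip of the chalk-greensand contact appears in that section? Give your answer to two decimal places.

40.53°

Let the plane be z = a·E + b·N + c.
Well 12−Well 11: −411a + 347b = −145.8;  Well 13−Well 11: −669a + 205b = −568.5.
Solving gives a = 1.13181, b = 0.92038.
Unit vector along 285° is (sin 285°, cos 285°) = (-0.9659, 0.2588).
Slope in that direction = a·(-0.9659) + b·(0.2588) = −0.85503.
Apparent dip = arctan|0.85503| = 40.53° (true dip is 55.6°, so apparent ≤ true as expected).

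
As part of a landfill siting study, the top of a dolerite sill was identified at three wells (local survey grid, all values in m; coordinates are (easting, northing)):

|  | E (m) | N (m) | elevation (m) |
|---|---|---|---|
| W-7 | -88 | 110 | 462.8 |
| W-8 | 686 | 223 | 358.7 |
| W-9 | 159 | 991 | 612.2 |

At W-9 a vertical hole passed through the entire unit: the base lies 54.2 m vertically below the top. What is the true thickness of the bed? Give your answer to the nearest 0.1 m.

52.3 m

Let the plane be z = a·E + b·N + c.
W-8−W-7: 774a + 113b = −104.1;  W-9−W-7: 247a + 881b = 149.4.
Solving gives a = −0.16605, b = 0.21613.
|∇z| = √(a²+b²) = 0.27256, so dip δ = arctan(0.27256) = 15.25°.
True thickness = vertical thickness × cos δ = 54.2 × cos 15.25° = 52.3 m.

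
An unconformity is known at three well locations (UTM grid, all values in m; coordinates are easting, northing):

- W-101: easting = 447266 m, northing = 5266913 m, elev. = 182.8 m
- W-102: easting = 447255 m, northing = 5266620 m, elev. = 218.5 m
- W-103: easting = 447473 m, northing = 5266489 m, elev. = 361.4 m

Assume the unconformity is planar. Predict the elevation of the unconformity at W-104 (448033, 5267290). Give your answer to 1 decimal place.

Two edge vectors: W-101→W-102 = (-11, -293, 35.7), W-101→W-103 = (207, -424, 178.6).
Normal n = (W-101→W-102) × (W-101→W-103) = (-37193, 9354.5, 65315).
So ∂z/∂easting = −n_x/n_z = 0.569440404 and ∂z/∂northing = −n_y/n_z = −0.143221312.
Intercept c from W-101: 182.8 − 254691.33 + 754334.19 = 499825.66.
At (448033, 5267290): z = 255128.1 − 754388.2 + 499825.66 = 565.6 m.

565.6 m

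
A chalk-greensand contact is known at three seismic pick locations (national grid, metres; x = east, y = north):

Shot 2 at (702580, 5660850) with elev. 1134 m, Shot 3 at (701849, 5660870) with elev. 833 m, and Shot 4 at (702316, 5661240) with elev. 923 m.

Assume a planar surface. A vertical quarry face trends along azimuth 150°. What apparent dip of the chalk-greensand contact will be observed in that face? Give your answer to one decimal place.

Let the plane be z = a·x + b·y + c.
Shot 3−Shot 2: −731a + 20b = −301;  Shot 4−Shot 2: −264a + 390b = −211.
Solving gives a = 0.40445, b = −0.26724.
Unit vector along 150° is (sin 150°, cos 150°) = (0.5000, -0.8660).
Slope in that direction = a·(0.5000) + b·(-0.8660) = 0.43366.
Apparent dip = arctan|0.43366| = 23.4° (true dip is 25.9°, so apparent ≤ true as expected).

23.4°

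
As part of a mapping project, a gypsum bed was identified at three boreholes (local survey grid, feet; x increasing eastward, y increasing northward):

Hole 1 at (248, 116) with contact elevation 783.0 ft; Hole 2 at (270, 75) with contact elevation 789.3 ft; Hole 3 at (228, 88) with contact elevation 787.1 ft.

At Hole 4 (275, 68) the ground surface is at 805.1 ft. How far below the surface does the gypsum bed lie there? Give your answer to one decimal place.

Let the plane be z = a·x + b·y + c.
Hole 2−Hole 1: 22a − 41b = 6.3;  Hole 3−Hole 1: −20a − 28b = 4.1.
Solving gives a = 0.00578, b = −0.15056.
Then c = 783 − a·248 − b·116 = 799.03.
At (275, 68): z_contact = 1.59 − 10.24 + 799.03 = 790.38 ft.
Depth below ground = 805.1 − 790.38 = 14.7 ft.

14.7 ft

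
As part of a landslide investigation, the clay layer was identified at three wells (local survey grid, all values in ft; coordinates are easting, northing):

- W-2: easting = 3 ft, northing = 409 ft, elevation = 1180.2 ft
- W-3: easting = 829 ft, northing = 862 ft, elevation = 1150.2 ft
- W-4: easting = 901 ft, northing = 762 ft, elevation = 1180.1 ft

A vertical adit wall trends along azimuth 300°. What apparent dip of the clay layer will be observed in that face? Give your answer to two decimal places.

Let the plane be z = a·easting + b·northing + c.
W-3−W-2: 826a + 453b = −30;  W-4−W-2: 898a + 353b = −0.1.
Solving gives a = 0.09152, b = −0.23310.
Unit vector along 300° is (sin 300°, cos 300°) = (-0.8660, 0.5000).
Slope in that direction = a·(-0.8660) + b·(0.5000) = −0.19581.
Apparent dip = arctan|0.19581| = 11.08° (true dip is 14.1°, so apparent ≤ true as expected).

11.08°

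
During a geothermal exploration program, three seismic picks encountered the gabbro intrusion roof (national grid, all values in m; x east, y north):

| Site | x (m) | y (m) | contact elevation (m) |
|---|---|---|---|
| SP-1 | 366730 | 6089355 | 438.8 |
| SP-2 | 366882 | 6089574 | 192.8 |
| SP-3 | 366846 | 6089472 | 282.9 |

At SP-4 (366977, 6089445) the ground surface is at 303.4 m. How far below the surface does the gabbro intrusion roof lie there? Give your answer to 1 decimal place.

95.5 m

Let the plane be z = a·x + b·y + c.
SP-2−SP-1: 152a + 219b = −246;  SP-3−SP-1: 116a + 117b = −155.9.
Solving gives a = −0.703425197, b = −0.635065617.
Then c = 438.8 − a·366730 − b·6089355 = 4125545.91.
At (366977, 6089445): z_contact = −258140.87 − 3867197.14 + 4125545.91 = 207.90 m.
Depth below ground = 303.4 − 207.90 = 95.5 m.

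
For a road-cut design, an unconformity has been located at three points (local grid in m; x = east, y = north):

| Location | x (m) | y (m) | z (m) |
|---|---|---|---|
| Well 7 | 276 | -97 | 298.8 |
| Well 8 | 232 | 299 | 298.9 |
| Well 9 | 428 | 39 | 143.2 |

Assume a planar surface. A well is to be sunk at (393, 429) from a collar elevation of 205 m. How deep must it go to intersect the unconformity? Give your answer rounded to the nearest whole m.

Two edge vectors: Well 7→Well 8 = (-44, 396, 0.1), Well 7→Well 9 = (152, 136, -155.6).
Normal n = (Well 7→Well 8) × (Well 7→Well 9) = (-61631.2, -6831.2, -66176).
So ∂z/∂x = −n_x/n_z = −0.93132 and ∂z/∂y = −n_y/n_z = −0.10323.
Intercept c from Well 7: 298.8 + 257.05 − 10.01 = 545.83.
At (393, 429): z_contact = −366.0 − 44.3 + 545.83 = 135.5 m.
Depth below ground = 205 − 135.5 = 69 m.

69 m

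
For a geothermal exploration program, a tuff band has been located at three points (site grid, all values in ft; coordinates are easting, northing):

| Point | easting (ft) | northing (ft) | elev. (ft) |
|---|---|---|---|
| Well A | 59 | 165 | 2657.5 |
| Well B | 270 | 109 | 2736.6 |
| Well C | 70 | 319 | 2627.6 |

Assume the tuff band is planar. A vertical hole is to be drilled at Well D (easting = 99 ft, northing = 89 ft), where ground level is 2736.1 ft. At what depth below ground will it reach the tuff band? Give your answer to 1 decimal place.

49.4 ft

Let the plane be z = a·easting + b·northing + c.
Well B−Well A: 211a − 56b = 79.1;  Well C−Well A: 11a + 154b = −29.9.
Solving gives a = 0.31734, b = −0.21682.
Then c = 2657.5 − a·59 − b·165 = 2674.55.
At (99, 89): z_contact = 31.42 − 19.30 + 2674.55 = 2686.67 ft.
Depth below ground = 2736.1 − 2686.67 = 49.4 ft.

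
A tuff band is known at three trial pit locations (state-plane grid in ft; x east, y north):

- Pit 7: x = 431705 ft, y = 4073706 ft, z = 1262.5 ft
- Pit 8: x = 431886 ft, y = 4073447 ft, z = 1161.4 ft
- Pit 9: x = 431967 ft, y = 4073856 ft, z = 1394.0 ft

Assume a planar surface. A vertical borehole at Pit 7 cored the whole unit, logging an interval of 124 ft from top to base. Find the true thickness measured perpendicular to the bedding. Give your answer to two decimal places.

Two edge vectors: Pit 7→Pit 8 = (181, -259, -101.1), Pit 7→Pit 9 = (262, 150, 131.5).
Normal n = (Pit 7→Pit 8) × (Pit 7→Pit 9) = (-18893.5, -50289.7, 95008).
So ∂z/∂x = −n_x/n_z = 0.19886 and ∂z/∂y = −n_y/n_z = 0.52932.
|∇z| = √(a²+b²) = 0.56544, so dip δ = arctan(0.56544) = 29.49°.
True thickness = vertical thickness × cos δ = 124 × cos 29.49° = 107.94 ft.

107.94 ft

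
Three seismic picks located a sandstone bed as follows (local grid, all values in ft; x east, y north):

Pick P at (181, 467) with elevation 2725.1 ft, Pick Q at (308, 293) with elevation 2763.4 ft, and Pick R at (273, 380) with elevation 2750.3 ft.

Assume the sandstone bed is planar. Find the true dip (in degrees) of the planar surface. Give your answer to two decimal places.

Let the plane be z = a·x + b·y + c.
Pick Q−Pick P: 127a − 174b = 38.3;  Pick R−Pick P: 92a − 87b = 25.2.
Solving gives a = 0.21228, b = −0.06517.
Gradient magnitude |∇z| = √(a² + b²) = √(0.04506 + 0.00425) = 0.22206.
True dip = arctan(0.22206) = 12.52°, dipping toward WNW (azimuth ≈ 287°).

12.52°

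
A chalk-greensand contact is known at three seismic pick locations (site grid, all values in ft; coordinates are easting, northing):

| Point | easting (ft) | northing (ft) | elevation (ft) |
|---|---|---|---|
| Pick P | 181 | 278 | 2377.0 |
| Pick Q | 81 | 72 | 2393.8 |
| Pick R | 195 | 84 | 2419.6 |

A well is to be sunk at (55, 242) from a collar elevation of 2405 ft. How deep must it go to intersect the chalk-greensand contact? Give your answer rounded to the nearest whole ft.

Two edge vectors: Pick P→Pick Q = (-100, -206, 16.8), Pick P→Pick R = (14, -194, 42.6).
Normal n = (Pick P→Pick Q) × (Pick P→Pick R) = (-5516.4, 4495.2, 22284).
So ∂z/∂easting = −n_x/n_z = 0.24755 and ∂z/∂northing = −n_y/n_z = −0.20172.
Intercept c from Pick P: 2377 − 44.81 + 56.08 = 2388.27.
At (55, 242): z_contact = 13.6 − 48.8 + 2388.27 = 2353.1 ft.
Depth below ground = 2405 − 2353.1 = 52 ft.

52 ft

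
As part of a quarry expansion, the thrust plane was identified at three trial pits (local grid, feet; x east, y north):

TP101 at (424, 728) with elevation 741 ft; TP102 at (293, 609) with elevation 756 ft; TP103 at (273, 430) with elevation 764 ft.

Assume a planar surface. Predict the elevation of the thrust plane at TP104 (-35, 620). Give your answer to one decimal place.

Two edge vectors: TP101→TP102 = (-131, -119, 15), TP101→TP103 = (-151, -298, 23).
Normal n = (TP101→TP102) × (TP101→TP103) = (1733, 748, 21069).
So ∂z/∂x = −n_x/n_z = −0.08225 and ∂z/∂y = −n_y/n_z = −0.03550.
Intercept c from TP101: 741 + 34.88 + 25.85 = 801.72.
At (-35, 620): z = 2.9 − 22.0 + 801.72 = 782.6 ft.

782.6 ft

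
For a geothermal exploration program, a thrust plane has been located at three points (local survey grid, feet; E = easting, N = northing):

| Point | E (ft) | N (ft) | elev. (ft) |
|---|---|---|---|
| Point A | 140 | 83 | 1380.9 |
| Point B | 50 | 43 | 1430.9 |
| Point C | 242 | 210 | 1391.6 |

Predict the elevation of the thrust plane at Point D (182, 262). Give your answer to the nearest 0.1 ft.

Let the plane be z = a·E + b·N + c.
Point B−Point A: −90a − 40b = 50;  Point C−Point A: 102a + 127b = 10.7.
Solving gives a = −0.92218, b = 0.82490.
Then c = 1380.9 − a·140 − b·83 = 1441.54.
At (182, 262): z = −167.8 + 216.1 + 1441.54 = 1489.8 ft.

1489.8 ft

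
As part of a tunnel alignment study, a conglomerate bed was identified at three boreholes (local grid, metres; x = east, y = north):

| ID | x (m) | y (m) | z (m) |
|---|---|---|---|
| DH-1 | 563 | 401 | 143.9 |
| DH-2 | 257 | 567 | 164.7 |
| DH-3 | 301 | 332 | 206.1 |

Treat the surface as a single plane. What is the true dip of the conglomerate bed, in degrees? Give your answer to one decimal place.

Two edge vectors: DH-1→DH-2 = (-306, 166, 20.8), DH-1→DH-3 = (-262, -69, 62.2).
Normal n = (DH-1→DH-2) × (DH-1→DH-3) = (11760.4, 13583.6, 64606).
So ∂z/∂x = −n_x/n_z = −0.18203 and ∂z/∂y = −n_y/n_z = −0.21025.
Gradient magnitude |∇z| = √(a² + b²) = √(0.03314 + 0.04421) = 0.27810.
True dip = arctan(0.27810) = 15.5°, dipping toward NE (azimuth ≈ 041°).

15.5°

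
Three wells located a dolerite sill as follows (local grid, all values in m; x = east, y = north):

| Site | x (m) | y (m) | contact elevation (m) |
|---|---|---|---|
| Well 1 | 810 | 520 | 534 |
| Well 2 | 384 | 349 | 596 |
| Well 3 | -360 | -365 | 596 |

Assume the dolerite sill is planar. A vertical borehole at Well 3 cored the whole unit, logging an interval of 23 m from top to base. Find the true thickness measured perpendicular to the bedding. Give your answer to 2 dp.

21.63 m

Let the plane be z = a·x + b·y + c.
Well 2−Well 1: −426a − 171b = 62;  Well 3−Well 1: −1170a − 885b = 62.
Solving gives a = −0.25019, b = 0.26070.
|∇z| = √(a²+b²) = 0.36133, so dip δ = arctan(0.36133) = 19.87°.
True thickness = vertical thickness × cos δ = 23 × cos 19.87° = 21.63 m.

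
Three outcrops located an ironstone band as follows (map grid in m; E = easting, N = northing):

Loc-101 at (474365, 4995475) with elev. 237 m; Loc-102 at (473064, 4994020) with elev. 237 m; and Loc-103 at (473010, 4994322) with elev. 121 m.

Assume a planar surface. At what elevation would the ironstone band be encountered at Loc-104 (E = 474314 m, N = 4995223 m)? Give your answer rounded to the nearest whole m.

299 m

Two edge vectors: Loc-101→Loc-102 = (-1301, -1455, 0), Loc-101→Loc-103 = (-1355, -1153, -116).
Normal n = (Loc-101→Loc-102) × (Loc-101→Loc-103) = (168780, -150916, -471472).
So ∂z/∂E = −n_x/n_z = 0.35798520 and ∂z/∂N = −n_y/n_z = −0.32009536.
Intercept c from Loc-101: 237 − 169815.65 + 1599028.37 = 1429449.72.
At (474314, 4995223): z = 169797.4 − 1598947.7 + 1429449.72 = 299.4 m.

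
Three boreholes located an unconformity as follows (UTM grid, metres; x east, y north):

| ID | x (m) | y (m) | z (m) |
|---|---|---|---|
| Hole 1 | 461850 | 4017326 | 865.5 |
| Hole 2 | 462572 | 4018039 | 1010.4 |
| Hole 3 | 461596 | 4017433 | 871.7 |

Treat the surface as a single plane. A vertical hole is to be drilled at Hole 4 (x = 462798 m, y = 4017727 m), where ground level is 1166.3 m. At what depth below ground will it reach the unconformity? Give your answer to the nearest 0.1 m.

Two edge vectors: Hole 1→Hole 2 = (722, 713, 144.9), Hole 1→Hole 3 = (-254, 107, 6.2).
Normal n = (Hole 1→Hole 2) × (Hole 1→Hole 3) = (-11083.7, -41281, 258356).
So ∂z/∂x = −n_x/n_z = 0.042900881 and ∂z/∂y = −n_y/n_z = 0.159783400.
Intercept c from Hole 1: 865.5 − 19813.77 − 641902.01 = −660850.28.
At (462798, 4017727): z_contact = 19854.44 + 641966.08 − 660850.28 = 970.24 m.
Depth below ground = 1166.3 − 970.24 = 196.1 m.

196.1 m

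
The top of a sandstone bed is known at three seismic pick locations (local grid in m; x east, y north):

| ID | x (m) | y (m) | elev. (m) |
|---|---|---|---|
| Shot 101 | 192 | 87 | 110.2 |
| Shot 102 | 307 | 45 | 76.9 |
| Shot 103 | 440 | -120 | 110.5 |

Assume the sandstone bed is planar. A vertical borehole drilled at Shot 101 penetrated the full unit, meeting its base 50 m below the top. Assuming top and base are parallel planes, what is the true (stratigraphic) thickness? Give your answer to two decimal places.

38.93 m

Two edge vectors: Shot 101→Shot 102 = (115, -42, -33.3), Shot 101→Shot 103 = (248, -207, 0.3).
Normal n = (Shot 101→Shot 102) × (Shot 101→Shot 103) = (-6905.7, -8292.9, -13389).
So ∂z/∂x = −n_x/n_z = −0.51577 and ∂z/∂y = −n_y/n_z = −0.61938.
|∇z| = √(a²+b²) = 0.80601, so dip δ = arctan(0.80601) = 38.87°.
True thickness = vertical thickness × cos δ = 50 × cos 38.87° = 38.93 m.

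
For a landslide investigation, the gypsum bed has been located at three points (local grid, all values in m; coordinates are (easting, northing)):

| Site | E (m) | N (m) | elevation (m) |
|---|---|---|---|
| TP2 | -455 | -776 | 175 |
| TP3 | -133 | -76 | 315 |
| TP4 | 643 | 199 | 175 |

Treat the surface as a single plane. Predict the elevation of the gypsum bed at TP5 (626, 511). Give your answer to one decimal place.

Let the plane be z = a·E + b·N + c.
TP3−TP2: 322a + 700b = 140;  TP4−TP2: 1098a + 975b = 0.
Solving gives a = −0.30023, b = 0.33811.
Then c = 175 − a·-455 − b·-776 = 300.77.
At (626, 511): z = −187.9 + 172.8 + 300.77 = 285.6 m.

285.6 m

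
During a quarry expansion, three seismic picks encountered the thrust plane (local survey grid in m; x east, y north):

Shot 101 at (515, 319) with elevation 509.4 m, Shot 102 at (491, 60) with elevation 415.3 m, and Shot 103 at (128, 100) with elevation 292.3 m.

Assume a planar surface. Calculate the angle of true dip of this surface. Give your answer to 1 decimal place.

26.5°

Let the plane be z = a·x + b·y + c.
Shot 102−Shot 101: −24a − 259b = −94.1;  Shot 103−Shot 101: −387a − 219b = −217.1.
Solving gives a = 0.37505, b = 0.32857.
Gradient magnitude |∇z| = √(a² + b²) = √(0.14066 + 0.10796) = 0.49862.
True dip = arctan(0.49862) = 26.5°, dipping toward SW (azimuth ≈ 229°).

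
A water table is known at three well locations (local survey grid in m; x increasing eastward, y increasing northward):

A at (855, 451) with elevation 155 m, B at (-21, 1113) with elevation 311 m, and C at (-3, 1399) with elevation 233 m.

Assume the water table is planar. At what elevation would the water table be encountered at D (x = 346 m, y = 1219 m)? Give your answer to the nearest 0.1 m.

Two edge vectors: A→B = (-876, 662, 156), A→C = (-858, 948, 78).
Normal n = (A→B) × (A→C) = (-96252, -65520, -262452).
So ∂z/∂x = −n_x/n_z = −0.366741 and ∂z/∂y = −n_y/n_z = −0.249646.
Intercept c from A: 155 + 313.56 + 112.59 = 581.15.
At (346, 1219): z = −126.9 − 304.3 + 581.15 = 149.9 m.

149.9 m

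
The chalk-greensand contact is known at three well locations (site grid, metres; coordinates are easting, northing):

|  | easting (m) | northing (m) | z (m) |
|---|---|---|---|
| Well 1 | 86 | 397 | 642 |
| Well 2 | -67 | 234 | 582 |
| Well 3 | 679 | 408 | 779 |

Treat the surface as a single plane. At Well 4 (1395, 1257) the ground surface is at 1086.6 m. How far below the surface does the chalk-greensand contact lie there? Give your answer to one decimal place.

13.5 m

Let the plane be z = a·easting + b·northing + c.
Well 2−Well 1: −153a − 163b = −60;  Well 3−Well 1: 593a + 11b = 137.
Solving gives a = 0.228173, b = 0.153923.
Then c = 642 − a·86 − b·397 = 561.27.
At (1395, 1257): z_contact = 318.30 + 193.48 + 561.27 = 1073.05 m.
Depth below ground = 1086.6 − 1073.05 = 13.5 m.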